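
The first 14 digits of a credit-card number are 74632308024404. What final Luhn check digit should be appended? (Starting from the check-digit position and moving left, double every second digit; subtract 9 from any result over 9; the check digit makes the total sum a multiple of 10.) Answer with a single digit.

Partial digits right→left: 4 0 4 4 2 0 8 0 3 2 3 6 4 7
Double every second digit counting from the check-digit position (so the 1st, 3rd, 5th, ... of the partial from the right).
  doubled (with −9 where >9): 8 8 4 7 6 6 8 → sum 47
  kept as-is: 0 4 0 0 2 6 7 → sum 19
Total = 47 + 19 = 66.
Check digit = (10 − (66 mod 10)) mod 10 = 4.

4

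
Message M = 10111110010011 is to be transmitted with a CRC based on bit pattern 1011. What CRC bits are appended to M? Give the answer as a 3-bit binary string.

110

Append 3 zeros: 10111110010011000. Divide by 1011 (XOR where the leading bit is 1):
  pos 0: 1011 XOR 1011 = 0000
  pos 4: 1110 XOR 1011 = 0101
  pos 5: 1010 XOR 1011 = 0001
  pos 8: 1100 XOR 1011 = 0111
  pos 9: 1111 XOR 1011 = 0100
  pos 10: 1001 XOR 1011 = 0010
  pos 12: 1000 XOR 1011 = 0011
Remainder (last 3 bits) = 110. This is the CRC / FCS.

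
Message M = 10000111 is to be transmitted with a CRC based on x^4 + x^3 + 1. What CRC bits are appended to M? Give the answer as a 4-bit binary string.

0000

Append 4 zeros: 100001110000. Divide by 11001 (XOR where the leading bit is 1):
  pos 0: 10000 XOR 11001 = 01001
  pos 1: 10011 XOR 11001 = 01010
  pos 2: 10101 XOR 11001 = 01100
  pos 3: 11001 XOR 11001 = 00000
Remainder (last 4 bits) = 0000. This is the CRC / FCS.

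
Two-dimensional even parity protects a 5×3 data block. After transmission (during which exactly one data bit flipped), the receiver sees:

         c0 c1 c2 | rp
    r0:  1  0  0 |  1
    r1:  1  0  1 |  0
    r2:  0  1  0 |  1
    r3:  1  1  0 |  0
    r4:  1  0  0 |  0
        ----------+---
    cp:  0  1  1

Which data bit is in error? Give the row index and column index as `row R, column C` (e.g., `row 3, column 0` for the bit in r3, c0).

row 4, column 1

Recompute each row's even parity and compare to rp:
  r0: data parity 1, sent rp 1 → ok
  r1: data parity 0, sent rp 0 → ok
  r2: data parity 1, sent rp 1 → ok
  r3: data parity 0, sent rp 0 → ok
  r4: data parity 1, sent rp 0 → mismatch
Recompute each column's even parity and compare to cp:
  c0: data parity 0, sent cp 0 → ok
  c1: data parity 0, sent cp 1 → mismatch
  c2: data parity 1, sent cp 1 → ok
Exactly one row (r4) and one column (c1) fail → the flipped bit is at their intersection.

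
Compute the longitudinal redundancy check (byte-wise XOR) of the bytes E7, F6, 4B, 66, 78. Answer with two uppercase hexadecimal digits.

XOR the bytes together:
  start with 0xE7
  0xE7 ⊕ 0xF6 = 0x11
  0x11 ⊕ 0x4B = 0x5A
  0x5A ⊕ 0x66 = 0x3C
  0x3C ⊕ 0x78 = 0x44

44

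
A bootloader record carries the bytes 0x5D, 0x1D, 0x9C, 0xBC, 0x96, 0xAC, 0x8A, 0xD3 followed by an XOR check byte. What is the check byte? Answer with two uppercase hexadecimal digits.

XOR the bytes together:
  start with 0x5D
  0x5D ⊕ 0x1D = 0x40
  0x40 ⊕ 0x9C = 0xDC
  0xDC ⊕ 0xBC = 0x60
  0x60 ⊕ 0x96 = 0xF6
  0xF6 ⊕ 0xAC = 0x5A
  0x5A ⊕ 0x8A = 0xD0
  0xD0 ⊕ 0xD3 = 0x03

03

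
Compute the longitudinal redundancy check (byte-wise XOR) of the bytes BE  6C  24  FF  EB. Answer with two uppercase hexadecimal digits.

XOR the bytes together:
  start with 0xBE
  0xBE ⊕ 0x6C = 0xD2
  0xD2 ⊕ 0x24 = 0xF6
  0xF6 ⊕ 0xFF = 0x09
  0x09 ⊕ 0xEB = 0xE2

E2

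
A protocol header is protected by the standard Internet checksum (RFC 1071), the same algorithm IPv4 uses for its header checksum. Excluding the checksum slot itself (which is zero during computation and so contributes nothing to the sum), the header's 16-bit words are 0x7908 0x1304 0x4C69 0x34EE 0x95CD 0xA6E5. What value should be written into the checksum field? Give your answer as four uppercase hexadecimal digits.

One's-complement addition (fold any carry out of bit 15 back into bit 0):
  0x7908 + 0x1304 = 0x08C0C
  0x8C0C + 0x4C69 = 0x0D875
  0xD875 + 0x34EE = 0x10D63 → wrap carry → 0x0D64
  0x0D64 + 0x95CD = 0x0A331
  0xA331 + 0xA6E5 = 0x14A16 → wrap carry → 0x4A17
One's-complement sum = 0x4A17.
Checksum = ~0x4A17 & 0xFFFF = 0xB5E8.

B5E8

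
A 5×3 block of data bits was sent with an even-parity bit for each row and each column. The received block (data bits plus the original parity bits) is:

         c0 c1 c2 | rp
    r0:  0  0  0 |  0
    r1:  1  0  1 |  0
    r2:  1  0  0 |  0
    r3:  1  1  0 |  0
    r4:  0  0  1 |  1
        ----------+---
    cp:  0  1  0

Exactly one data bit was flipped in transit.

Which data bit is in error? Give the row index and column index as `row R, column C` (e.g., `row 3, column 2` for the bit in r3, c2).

Recompute each row's even parity and compare to rp:
  r0: data parity 0, sent rp 0 → ok
  r1: data parity 0, sent rp 0 → ok
  r2: data parity 1, sent rp 0 → mismatch
  r3: data parity 0, sent rp 0 → ok
  r4: data parity 1, sent rp 1 → ok
Recompute each column's even parity and compare to cp:
  c0: data parity 1, sent cp 0 → mismatch
  c1: data parity 1, sent cp 1 → ok
  c2: data parity 0, sent cp 0 → ok
Exactly one row (r2) and one column (c0) fail → the flipped bit is at their intersection.

row 2, column 0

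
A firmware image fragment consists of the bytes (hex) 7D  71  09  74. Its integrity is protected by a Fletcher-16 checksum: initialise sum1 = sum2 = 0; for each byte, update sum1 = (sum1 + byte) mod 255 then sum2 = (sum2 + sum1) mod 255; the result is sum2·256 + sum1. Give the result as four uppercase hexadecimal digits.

D06C

Running sums (mod 255):
  after byte 0 (7D): sum1=125, sum2=125
  after byte 1 (71): sum1=238, sum2=108
  after byte 2 (09): sum1=247, sum2=100
  after byte 3 (74): sum1=108, sum2=208
Checksum = sum2·256 + sum1 = 208·256 + 108 = 53356 = 0xD06C.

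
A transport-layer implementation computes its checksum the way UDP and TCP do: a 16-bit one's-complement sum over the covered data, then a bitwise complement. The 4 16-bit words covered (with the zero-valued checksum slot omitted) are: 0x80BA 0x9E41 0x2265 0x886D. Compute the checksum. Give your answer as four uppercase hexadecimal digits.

3631

One's-complement addition (fold any carry out of bit 15 back into bit 0):
  0x80BA + 0x9E41 = 0x11EFB → wrap carry → 0x1EFC
  0x1EFC + 0x2265 = 0x04161
  0x4161 + 0x886D = 0x0C9CE
One's-complement sum = 0xC9CE.
Checksum = ~0xC9CE & 0xFFFF = 0x3631.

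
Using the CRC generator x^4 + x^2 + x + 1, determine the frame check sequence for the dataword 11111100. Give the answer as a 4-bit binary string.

Append 4 zeros: 111111000000. Divide by 10111 (XOR where the leading bit is 1):
  pos 0: 11111 XOR 10111 = 01000
  pos 1: 10001 XOR 10111 = 00110
  pos 3: 11000 XOR 10111 = 01111
  pos 4: 11110 XOR 10111 = 01001
  pos 5: 10010 XOR 10111 = 00101
  pos 7: 10100 XOR 10111 = 00011
Remainder (last 4 bits) = 0011. This is the CRC / FCS.

0011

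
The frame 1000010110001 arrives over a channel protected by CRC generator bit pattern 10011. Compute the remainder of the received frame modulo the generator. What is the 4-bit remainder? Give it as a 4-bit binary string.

Modulo-2 division of 1000010110001 by 10011:
  pos 0: 10000 XOR 10011 = 00011
  pos 3: 11101 XOR 10011 = 01110
  pos 4: 11101 XOR 10011 = 01110
  pos 5: 11100 XOR 10011 = 01111
  pos 6: 11110 XOR 10011 = 01101
  pos 7: 11010 XOR 10011 = 01001
  pos 8: 10011 XOR 10011 = 00000
Remainder = 0000 (zero — the frame passes the CRC check).

0000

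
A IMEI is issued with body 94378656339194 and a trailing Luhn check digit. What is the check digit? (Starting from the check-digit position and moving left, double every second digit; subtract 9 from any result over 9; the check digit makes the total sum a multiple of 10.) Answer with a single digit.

Partial digits right→left: 4 9 1 9 3 3 6 5 6 8 7 3 4 9
Double every second digit counting from the check-digit position (so the 1st, 3rd, 5th, ... of the partial from the right).
  doubled (with −9 where >9): 8 2 6 3 3 5 8 → sum 35
  kept as-is: 9 9 3 5 8 3 9 → sum 46
Total = 35 + 46 = 81.
Check digit = (10 − (81 mod 10)) mod 10 = 9.

9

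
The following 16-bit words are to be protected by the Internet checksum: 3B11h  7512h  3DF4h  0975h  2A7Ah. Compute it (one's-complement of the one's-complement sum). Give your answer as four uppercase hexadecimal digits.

One's-complement addition (fold any carry out of bit 15 back into bit 0):
  0x3B11 + 0x7512 = 0x0B023
  0xB023 + 0x3DF4 = 0x0EE17
  0xEE17 + 0x0975 = 0x0F78C
  0xF78C + 0x2A7A = 0x12206 → wrap carry → 0x2207
One's-complement sum = 0x2207.
Checksum = ~0x2207 & 0xFFFF = 0xDDF8.

DDF8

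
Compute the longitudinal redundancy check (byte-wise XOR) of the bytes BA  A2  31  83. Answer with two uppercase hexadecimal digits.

AA

XOR the bytes together:
  start with 0xBA
  0xBA ⊕ 0xA2 = 0x18
  0x18 ⊕ 0x31 = 0x29
  0x29 ⊕ 0x83 = 0xAA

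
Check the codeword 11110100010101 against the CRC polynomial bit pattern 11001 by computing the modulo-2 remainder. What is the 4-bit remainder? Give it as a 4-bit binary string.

Modulo-2 division of 11110100010101 by 11001:
  pos 0: 11110 XOR 11001 = 00111
  pos 2: 11110 XOR 11001 = 00111
  pos 4: 11100 XOR 11001 = 00101
  pos 6: 10110 XOR 11001 = 01111
  pos 7: 11111 XOR 11001 = 00110
  pos 9: 11001 XOR 11001 = 00000
Remainder = 0000 (zero — the frame passes the CRC check).

0000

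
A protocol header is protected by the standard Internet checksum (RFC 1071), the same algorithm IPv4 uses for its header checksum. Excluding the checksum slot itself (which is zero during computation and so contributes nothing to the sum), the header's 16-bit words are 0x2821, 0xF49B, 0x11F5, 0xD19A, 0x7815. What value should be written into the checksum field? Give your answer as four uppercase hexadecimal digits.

One's-complement addition (fold any carry out of bit 15 back into bit 0):
  0x2821 + 0xF49B = 0x11CBC → wrap carry → 0x1CBD
  0x1CBD + 0x11F5 = 0x02EB2
  0x2EB2 + 0xD19A = 0x1004C → wrap carry → 0x004D
  0x004D + 0x7815 = 0x07862
One's-complement sum = 0x7862.
Checksum = ~0x7862 & 0xFFFF = 0x879D.

879D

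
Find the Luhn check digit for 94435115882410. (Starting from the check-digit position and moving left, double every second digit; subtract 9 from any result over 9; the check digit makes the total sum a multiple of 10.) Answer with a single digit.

8

Partial digits right→left: 0 1 4 2 8 8 5 1 1 5 3 4 4 9
Double every second digit counting from the check-digit position (so the 1st, 3rd, 5th, ... of the partial from the right).
  doubled (with −9 where >9): 0 8 7 1 2 6 8 → sum 32
  kept as-is: 1 2 8 1 5 4 9 → sum 30
Total = 32 + 30 = 62.
Check digit = (10 − (62 mod 10)) mod 10 = 8.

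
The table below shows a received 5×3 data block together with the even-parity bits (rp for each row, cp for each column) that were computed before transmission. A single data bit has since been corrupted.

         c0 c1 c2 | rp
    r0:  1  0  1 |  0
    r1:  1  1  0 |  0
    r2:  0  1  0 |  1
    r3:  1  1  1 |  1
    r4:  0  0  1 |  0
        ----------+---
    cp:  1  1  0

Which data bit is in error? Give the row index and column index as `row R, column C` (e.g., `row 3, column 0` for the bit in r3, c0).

row 4, column 2

Recompute each row's even parity and compare to rp:
  r0: data parity 0, sent rp 0 → ok
  r1: data parity 0, sent rp 0 → ok
  r2: data parity 1, sent rp 1 → ok
  r3: data parity 1, sent rp 1 → ok
  r4: data parity 1, sent rp 0 → mismatch
Recompute each column's even parity and compare to cp:
  c0: data parity 1, sent cp 1 → ok
  c1: data parity 1, sent cp 1 → ok
  c2: data parity 1, sent cp 0 → mismatch
Exactly one row (r4) and one column (c2) fail → the flipped bit is at their intersection.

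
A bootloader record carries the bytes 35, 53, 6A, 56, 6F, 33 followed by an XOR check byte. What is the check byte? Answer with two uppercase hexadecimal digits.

06

XOR the bytes together:
  start with 0x35
  0x35 ⊕ 0x53 = 0x66
  0x66 ⊕ 0x6A = 0x0C
  0x0C ⊕ 0x56 = 0x5A
  0x5A ⊕ 0x6F = 0x35
  0x35 ⊕ 0x33 = 0x06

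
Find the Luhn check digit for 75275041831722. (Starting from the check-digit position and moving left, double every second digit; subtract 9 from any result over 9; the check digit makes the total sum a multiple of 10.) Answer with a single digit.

8

Partial digits right→left: 2 2 7 1 3 8 1 4 0 5 7 2 5 7
Double every second digit counting from the check-digit position (so the 1st, 3rd, 5th, ... of the partial from the right).
  doubled (with −9 where >9): 4 5 6 2 0 5 1 → sum 23
  kept as-is: 2 1 8 4 5 2 7 → sum 29
Total = 23 + 29 = 52.
Check digit = (10 − (52 mod 10)) mod 10 = 8.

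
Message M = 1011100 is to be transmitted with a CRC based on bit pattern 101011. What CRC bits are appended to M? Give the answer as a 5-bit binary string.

11000

Append 5 zeros: 101110000000. Divide by 101011 (XOR where the leading bit is 1):
  pos 0: 101110 XOR 101011 = 000101
  pos 3: 101000 XOR 101011 = 000011
Remainder (last 5 bits) = 11000. This is the CRC / FCS.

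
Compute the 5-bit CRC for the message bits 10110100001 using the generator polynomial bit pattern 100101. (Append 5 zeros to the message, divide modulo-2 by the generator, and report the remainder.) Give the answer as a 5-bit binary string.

Append 5 zeros: 1011010000100000. Divide by 100101 (XOR where the leading bit is 1):
  pos 0: 101101 XOR 100101 = 001000
  pos 2: 100000 XOR 100101 = 000101
  pos 5: 101001 XOR 100101 = 001100
  pos 7: 110000 XOR 100101 = 010101
  pos 8: 101010 XOR 100101 = 001111
  pos 10: 111100 XOR 100101 = 011001
Remainder (last 5 bits) = 11001. This is the CRC / FCS.

11001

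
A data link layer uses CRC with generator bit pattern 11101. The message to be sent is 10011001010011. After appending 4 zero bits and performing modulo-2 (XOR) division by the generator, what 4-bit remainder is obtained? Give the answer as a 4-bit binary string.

Append 4 zeros: 100110010100110000. Divide by 11101 (XOR where the leading bit is 1):
  pos 0: 10011 XOR 11101 = 01110
  pos 1: 11100 XOR 11101 = 00001
  pos 5: 10101 XOR 11101 = 01000
  pos 6: 10000 XOR 11101 = 01101
  pos 7: 11010 XOR 11101 = 00111
  pos 9: 11111 XOR 11101 = 00010
  pos 12: 10000 XOR 11101 = 01101
  pos 13: 11010 XOR 11101 = 00111
Remainder (last 4 bits) = 0111. This is the CRC / FCS.

0111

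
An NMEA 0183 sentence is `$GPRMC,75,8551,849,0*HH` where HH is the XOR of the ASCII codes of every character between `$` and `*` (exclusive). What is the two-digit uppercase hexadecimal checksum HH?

45

XOR the ASCII codes of the payload characters:
  'G' = 0x47 → acc = 0x47
  'P' = 0x50 → acc = 0x17
  'R' = 0x52 → acc = 0x45
  'M' = 0x4D → acc = 0x08
  'C' = 0x43 → acc = 0x4B
  ',' = 0x2C → acc = 0x67
  '7' = 0x37 → acc = 0x50
  '5' = 0x35 → acc = 0x65
  ',' = 0x2C → acc = 0x49
  '8' = 0x38 → acc = 0x71
  '5' = 0x35 → acc = 0x44
  '5' = 0x35 → acc = 0x71
  '1' = 0x31 → acc = 0x40
  ',' = 0x2C → acc = 0x6C
  '8' = 0x38 → acc = 0x54
  '4' = 0x34 → acc = 0x60
  '9' = 0x39 → acc = 0x59
  ',' = 0x2C → acc = 0x75
  '0' = 0x30 → acc = 0x45
Checksum = 0x45.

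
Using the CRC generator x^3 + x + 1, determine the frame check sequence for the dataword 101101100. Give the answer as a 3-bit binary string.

010

Append 3 zeros: 101101100000. Divide by 1011 (XOR where the leading bit is 1):
  pos 0: 1011 XOR 1011 = 0000
  pos 5: 1100 XOR 1011 = 0111
  pos 6: 1110 XOR 1011 = 0101
  pos 7: 1010 XOR 1011 = 0001
Remainder (last 3 bits) = 010. This is the CRC / FCS.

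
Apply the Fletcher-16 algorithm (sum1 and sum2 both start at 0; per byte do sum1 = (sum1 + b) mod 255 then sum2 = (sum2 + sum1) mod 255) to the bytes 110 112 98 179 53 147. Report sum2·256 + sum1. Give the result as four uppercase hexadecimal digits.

6BBD

Running sums (mod 255):
  after byte 0 (110): sum1=110, sum2=110
  after byte 1 (112): sum1=222, sum2=77
  after byte 2 (98): sum1=65, sum2=142
  after byte 3 (179): sum1=244, sum2=131
  after byte 4 (53): sum1=42, sum2=173
  after byte 5 (147): sum1=189, sum2=107
Checksum = sum2·256 + sum1 = 107·256 + 189 = 27581 = 0x6BBD.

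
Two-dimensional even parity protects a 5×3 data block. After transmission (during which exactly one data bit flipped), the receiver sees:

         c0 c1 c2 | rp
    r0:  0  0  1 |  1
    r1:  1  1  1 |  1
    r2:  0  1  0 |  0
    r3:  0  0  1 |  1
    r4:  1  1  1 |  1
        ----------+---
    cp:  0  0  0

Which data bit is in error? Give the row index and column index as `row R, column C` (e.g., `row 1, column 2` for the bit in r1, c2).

Recompute each row's even parity and compare to rp:
  r0: data parity 1, sent rp 1 → ok
  r1: data parity 1, sent rp 1 → ok
  r2: data parity 1, sent rp 0 → mismatch
  r3: data parity 1, sent rp 1 → ok
  r4: data parity 1, sent rp 1 → ok
Recompute each column's even parity and compare to cp:
  c0: data parity 0, sent cp 0 → ok
  c1: data parity 1, sent cp 0 → mismatch
  c2: data parity 0, sent cp 0 → ok
Exactly one row (r2) and one column (c1) fail → the flipped bit is at their intersection.

row 2, column 1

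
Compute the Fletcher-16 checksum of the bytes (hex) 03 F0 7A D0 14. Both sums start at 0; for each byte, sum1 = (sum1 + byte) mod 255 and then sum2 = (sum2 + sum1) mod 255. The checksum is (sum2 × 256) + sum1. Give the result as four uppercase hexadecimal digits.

Running sums (mod 255):
  after byte 0 (03): sum1=3, sum2=3
  after byte 1 (F0): sum1=243, sum2=246
  after byte 2 (7A): sum1=110, sum2=101
  after byte 3 (D0): sum1=63, sum2=164
  after byte 4 (14): sum1=83, sum2=247
Checksum = sum2·256 + sum1 = 247·256 + 83 = 63315 = 0xF753.

F753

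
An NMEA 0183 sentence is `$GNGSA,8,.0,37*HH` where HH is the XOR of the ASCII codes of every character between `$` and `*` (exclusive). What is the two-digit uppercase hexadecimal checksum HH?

52

XOR the ASCII codes of the payload characters:
  'G' = 0x47 → acc = 0x47
  'N' = 0x4E → acc = 0x09
  'G' = 0x47 → acc = 0x4E
  'S' = 0x53 → acc = 0x1D
  'A' = 0x41 → acc = 0x5C
  ',' = 0x2C → acc = 0x70
  '8' = 0x38 → acc = 0x48
  ',' = 0x2C → acc = 0x64
  '.' = 0x2E → acc = 0x4A
  '0' = 0x30 → acc = 0x7A
  ',' = 0x2C → acc = 0x56
  '3' = 0x33 → acc = 0x65
  '7' = 0x37 → acc = 0x52
Checksum = 0x52.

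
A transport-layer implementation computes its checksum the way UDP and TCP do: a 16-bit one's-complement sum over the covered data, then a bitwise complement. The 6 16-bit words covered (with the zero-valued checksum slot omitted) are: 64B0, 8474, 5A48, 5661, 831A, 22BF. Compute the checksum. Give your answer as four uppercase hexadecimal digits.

C057

One's-complement addition (fold any carry out of bit 15 back into bit 0):
  0x64B0 + 0x8474 = 0x0E924
  0xE924 + 0x5A48 = 0x1436C → wrap carry → 0x436D
  0x436D + 0x5661 = 0x099CE
  0x99CE + 0x831A = 0x11CE8 → wrap carry → 0x1CE9
  0x1CE9 + 0x22BF = 0x03FA8
One's-complement sum = 0x3FA8.
Checksum = ~0x3FA8 & 0xFFFF = 0xC057.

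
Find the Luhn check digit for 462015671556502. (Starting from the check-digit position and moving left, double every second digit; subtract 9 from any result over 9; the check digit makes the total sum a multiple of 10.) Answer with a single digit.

Partial digits right→left: 2 0 5 6 5 5 1 7 6 5 1 0 2 6 4
Double every second digit counting from the check-digit position (so the 1st, 3rd, 5th, ... of the partial from the right).
  doubled (with −9 where >9): 4 1 1 2 3 2 4 8 → sum 25
  kept as-is: 0 6 5 7 5 0 6 → sum 29
Total = 25 + 29 = 54.
Check digit = (10 − (54 mod 10)) mod 10 = 6.

6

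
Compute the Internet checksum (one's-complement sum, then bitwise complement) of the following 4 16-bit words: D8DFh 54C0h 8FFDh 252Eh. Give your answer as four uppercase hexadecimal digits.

1D34

One's-complement addition (fold any carry out of bit 15 back into bit 0):
  0xD8DF + 0x54C0 = 0x12D9F → wrap carry → 0x2DA0
  0x2DA0 + 0x8FFD = 0x0BD9D
  0xBD9D + 0x252E = 0x0E2CB
One's-complement sum = 0xE2CB.
Checksum = ~0xE2CB & 0xFFFF = 0x1D34.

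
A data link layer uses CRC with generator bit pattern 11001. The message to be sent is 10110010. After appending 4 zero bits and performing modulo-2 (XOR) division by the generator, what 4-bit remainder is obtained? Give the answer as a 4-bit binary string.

1101

Append 4 zeros: 101100100000. Divide by 11001 (XOR where the leading bit is 1):
  pos 0: 10110 XOR 11001 = 01111
  pos 1: 11110 XOR 11001 = 00111
  pos 3: 11110 XOR 11001 = 00111
  pos 5: 11100 XOR 11001 = 00101
  pos 7: 10100 XOR 11001 = 01101
Remainder (last 4 bits) = 1101. This is the CRC / FCS.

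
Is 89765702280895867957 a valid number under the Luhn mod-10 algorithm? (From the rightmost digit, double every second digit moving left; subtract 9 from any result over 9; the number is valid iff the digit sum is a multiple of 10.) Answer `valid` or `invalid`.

From the right, keep odd positions and double even positions (subtract 9 from any doubled value over 9):
  doubled (positions 2,4,...): 1 5 7 9 0 4 0 1 5 7 → sum 39
  kept (positions 1,3,...): 7 9 6 5 8 8 2 7 6 9 → sum 67
Total = 106.
106 mod 10 = 6, so the number is invalid.

invalid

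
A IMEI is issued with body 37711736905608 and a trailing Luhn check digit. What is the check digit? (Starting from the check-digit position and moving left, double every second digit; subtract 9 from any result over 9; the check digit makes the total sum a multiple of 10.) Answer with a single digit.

Partial digits right→left: 8 0 6 5 0 9 6 3 7 1 1 7 7 3
Double every second digit counting from the check-digit position (so the 1st, 3rd, 5th, ... of the partial from the right).
  doubled (with −9 where >9): 7 3 0 3 5 2 5 → sum 25
  kept as-is: 0 5 9 3 1 7 3 → sum 28
Total = 25 + 28 = 53.
Check digit = (10 − (53 mod 10)) mod 10 = 7.

7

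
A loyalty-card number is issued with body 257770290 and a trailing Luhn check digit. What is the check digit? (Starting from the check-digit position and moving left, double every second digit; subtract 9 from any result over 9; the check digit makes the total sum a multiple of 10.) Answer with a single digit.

Partial digits right→left: 0 9 2 0 7 7 7 5 2
Double every second digit counting from the check-digit position (so the 1st, 3rd, 5th, ... of the partial from the right).
  doubled (with −9 where >9): 0 4 5 5 4 → sum 18
  kept as-is: 9 0 7 5 → sum 21
Total = 18 + 21 = 39.
Check digit = (10 − (39 mod 10)) mod 10 = 1.

1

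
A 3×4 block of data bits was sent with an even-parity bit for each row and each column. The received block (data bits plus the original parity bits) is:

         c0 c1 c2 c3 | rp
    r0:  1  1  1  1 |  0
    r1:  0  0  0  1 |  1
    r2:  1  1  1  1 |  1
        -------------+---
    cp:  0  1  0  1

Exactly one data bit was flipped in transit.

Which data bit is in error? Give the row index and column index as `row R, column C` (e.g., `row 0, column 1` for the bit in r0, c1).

Recompute each row's even parity and compare to rp:
  r0: data parity 0, sent rp 0 → ok
  r1: data parity 1, sent rp 1 → ok
  r2: data parity 0, sent rp 1 → mismatch
Recompute each column's even parity and compare to cp:
  c0: data parity 0, sent cp 0 → ok
  c1: data parity 0, sent cp 1 → mismatch
  c2: data parity 0, sent cp 0 → ok
  c3: data parity 1, sent cp 1 → ok
Exactly one row (r2) and one column (c1) fail → the flipped bit is at their intersection.

row 2, column 1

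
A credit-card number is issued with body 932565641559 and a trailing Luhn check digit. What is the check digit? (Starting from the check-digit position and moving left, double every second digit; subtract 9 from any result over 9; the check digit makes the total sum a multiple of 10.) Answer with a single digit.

5

Partial digits right→left: 9 5 5 1 4 6 5 6 5 2 3 9
Double every second digit counting from the check-digit position (so the 1st, 3rd, 5th, ... of the partial from the right).
  doubled (with −9 where >9): 9 1 8 1 1 6 → sum 26
  kept as-is: 5 1 6 6 2 9 → sum 29
Total = 26 + 29 = 55.
Check digit = (10 − (55 mod 10)) mod 10 = 5.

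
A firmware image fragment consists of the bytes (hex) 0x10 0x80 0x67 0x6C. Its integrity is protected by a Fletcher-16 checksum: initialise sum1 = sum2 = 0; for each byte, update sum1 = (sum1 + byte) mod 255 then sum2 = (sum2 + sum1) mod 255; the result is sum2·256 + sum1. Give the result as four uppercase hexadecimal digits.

FC64

Running sums (mod 255):
  after byte 0 (0x10): sum1=16, sum2=16
  after byte 1 (0x80): sum1=144, sum2=160
  after byte 2 (0x67): sum1=247, sum2=152
  after byte 3 (0x6C): sum1=100, sum2=252
Checksum = sum2·256 + sum1 = 252·256 + 100 = 64612 = 0xFC64.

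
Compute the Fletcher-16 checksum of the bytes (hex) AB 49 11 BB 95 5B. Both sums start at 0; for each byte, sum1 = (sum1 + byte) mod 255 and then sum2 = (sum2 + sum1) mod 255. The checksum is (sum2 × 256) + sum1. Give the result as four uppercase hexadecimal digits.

72B2

Running sums (mod 255):
  after byte 0 (AB): sum1=171, sum2=171
  after byte 1 (49): sum1=244, sum2=160
  after byte 2 (11): sum1=6, sum2=166
  after byte 3 (BB): sum1=193, sum2=104
  after byte 4 (95): sum1=87, sum2=191
  after byte 5 (5B): sum1=178, sum2=114
Checksum = sum2·256 + sum1 = 114·256 + 178 = 29362 = 0x72B2.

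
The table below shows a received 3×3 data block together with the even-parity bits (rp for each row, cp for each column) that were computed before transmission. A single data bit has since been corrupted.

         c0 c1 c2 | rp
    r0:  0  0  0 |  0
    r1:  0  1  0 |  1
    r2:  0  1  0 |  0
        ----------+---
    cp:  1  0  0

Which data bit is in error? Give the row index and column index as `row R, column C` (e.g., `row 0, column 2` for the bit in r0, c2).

Recompute each row's even parity and compare to rp:
  r0: data parity 0, sent rp 0 → ok
  r1: data parity 1, sent rp 1 → ok
  r2: data parity 1, sent rp 0 → mismatch
Recompute each column's even parity and compare to cp:
  c0: data parity 0, sent cp 1 → mismatch
  c1: data parity 0, sent cp 0 → ok
  c2: data parity 0, sent cp 0 → ok
Exactly one row (r2) and one column (c0) fail → the flipped bit is at their intersection.

row 2, column 0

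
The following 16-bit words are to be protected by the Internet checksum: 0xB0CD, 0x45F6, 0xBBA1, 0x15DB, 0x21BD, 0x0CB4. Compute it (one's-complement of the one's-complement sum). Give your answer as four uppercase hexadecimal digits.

094E

One's-complement addition (fold any carry out of bit 15 back into bit 0):
  0xB0CD + 0x45F6 = 0x0F6C3
  0xF6C3 + 0xBBA1 = 0x1B264 → wrap carry → 0xB265
  0xB265 + 0x15DB = 0x0C840
  0xC840 + 0x21BD = 0x0E9FD
  0xE9FD + 0x0CB4 = 0x0F6B1
One's-complement sum = 0xF6B1.
Checksum = ~0xF6B1 & 0xFFFF = 0x094E.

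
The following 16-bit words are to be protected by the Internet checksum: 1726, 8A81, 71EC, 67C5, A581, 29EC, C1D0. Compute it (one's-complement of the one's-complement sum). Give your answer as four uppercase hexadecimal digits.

One's-complement addition (fold any carry out of bit 15 back into bit 0):
  0x1726 + 0x8A81 = 0x0A1A7
  0xA1A7 + 0x71EC = 0x11393 → wrap carry → 0x1394
  0x1394 + 0x67C5 = 0x07B59
  0x7B59 + 0xA581 = 0x120DA → wrap carry → 0x20DB
  0x20DB + 0x29EC = 0x04AC7
  0x4AC7 + 0xC1D0 = 0x10C97 → wrap carry → 0x0C98
One's-complement sum = 0x0C98.
Checksum = ~0x0C98 & 0xFFFF = 0xF367.

F367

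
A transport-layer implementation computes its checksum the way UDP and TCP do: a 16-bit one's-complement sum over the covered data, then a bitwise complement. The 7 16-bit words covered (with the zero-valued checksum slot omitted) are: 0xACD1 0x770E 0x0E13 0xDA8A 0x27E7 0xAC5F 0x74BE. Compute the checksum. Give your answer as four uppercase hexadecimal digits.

One's-complement addition (fold any carry out of bit 15 back into bit 0):
  0xACD1 + 0x770E = 0x123DF → wrap carry → 0x23E0
  0x23E0 + 0x0E13 = 0x031F3
  0x31F3 + 0xDA8A = 0x10C7D → wrap carry → 0x0C7E
  0x0C7E + 0x27E7 = 0x03465
  0x3465 + 0xAC5F = 0x0E0C4
  0xE0C4 + 0x74BE = 0x15582 → wrap carry → 0x5583
One's-complement sum = 0x5583.
Checksum = ~0x5583 & 0xFFFF = 0xAA7C.

AA7C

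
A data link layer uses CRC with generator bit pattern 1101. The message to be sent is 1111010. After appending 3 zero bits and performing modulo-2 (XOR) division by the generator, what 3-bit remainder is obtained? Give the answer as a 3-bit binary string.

Append 3 zeros: 1111010000. Divide by 1101 (XOR where the leading bit is 1):
  pos 0: 1111 XOR 1101 = 0010
  pos 2: 1001 XOR 1101 = 0100
  pos 3: 1000 XOR 1101 = 0101
  pos 4: 1010 XOR 1101 = 0111
  pos 5: 1110 XOR 1101 = 0011
Remainder (last 3 bits) = 110. This is the CRC / FCS.

110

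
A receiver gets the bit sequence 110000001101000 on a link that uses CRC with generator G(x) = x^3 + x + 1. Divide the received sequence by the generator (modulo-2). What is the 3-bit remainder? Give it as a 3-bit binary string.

101

Modulo-2 division of 110000001101000 by 1011:
  pos 0: 1100 XOR 1011 = 0111
  pos 1: 1110 XOR 1011 = 0101
  pos 2: 1010 XOR 1011 = 0001
  pos 5: 1001 XOR 1011 = 0010
  pos 7: 1010 XOR 1011 = 0001
  pos 10: 1100 XOR 1011 = 0111
  pos 11: 1110 XOR 1011 = 0101
Remainder = 101 (nonzero — an error is detected).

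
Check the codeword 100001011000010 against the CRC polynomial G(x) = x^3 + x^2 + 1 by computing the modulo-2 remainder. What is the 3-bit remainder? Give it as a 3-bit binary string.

000

Modulo-2 division of 100001011000010 by 1101:
  pos 0: 1000 XOR 1101 = 0101
  pos 1: 1010 XOR 1101 = 0111
  pos 2: 1111 XOR 1101 = 0010
  pos 4: 1001 XOR 1101 = 0100
  pos 5: 1001 XOR 1101 = 0100
  pos 6: 1000 XOR 1101 = 0101
  pos 7: 1010 XOR 1101 = 0111
  pos 8: 1110 XOR 1101 = 0011
  pos 10: 1101 XOR 1101 = 0000
Remainder = 000 (zero — the frame passes the CRC check).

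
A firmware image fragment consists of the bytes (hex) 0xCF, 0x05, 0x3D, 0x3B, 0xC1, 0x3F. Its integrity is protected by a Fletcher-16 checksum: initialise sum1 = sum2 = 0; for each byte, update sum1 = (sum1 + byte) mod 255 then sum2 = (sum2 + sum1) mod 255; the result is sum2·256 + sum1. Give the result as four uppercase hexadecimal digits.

Running sums (mod 255):
  after byte 0 (0xCF): sum1=207, sum2=207
  after byte 1 (0x05): sum1=212, sum2=164
  after byte 2 (0x3D): sum1=18, sum2=182
  after byte 3 (0x3B): sum1=77, sum2=4
  after byte 4 (0xC1): sum1=15, sum2=19
  after byte 5 (0x3F): sum1=78, sum2=97
Checksum = sum2·256 + sum1 = 97·256 + 78 = 24910 = 0x614E.

614E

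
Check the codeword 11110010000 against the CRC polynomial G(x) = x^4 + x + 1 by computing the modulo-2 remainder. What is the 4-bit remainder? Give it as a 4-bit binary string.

0000

Modulo-2 division of 11110010000 by 10011:
  pos 0: 11110 XOR 10011 = 01101
  pos 1: 11010 XOR 10011 = 01001
  pos 2: 10011 XOR 10011 = 00000
Remainder = 0000 (zero — the frame passes the CRC check).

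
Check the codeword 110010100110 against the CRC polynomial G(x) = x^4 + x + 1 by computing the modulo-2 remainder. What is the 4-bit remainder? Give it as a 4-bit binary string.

0010

Modulo-2 division of 110010100110 by 10011:
  pos 0: 11001 XOR 10011 = 01010
  pos 1: 10100 XOR 10011 = 00111
  pos 3: 11110 XOR 10011 = 01101
  pos 4: 11010 XOR 10011 = 01001
  pos 5: 10011 XOR 10011 = 00000
Remainder = 0010 (nonzero — an error is detected).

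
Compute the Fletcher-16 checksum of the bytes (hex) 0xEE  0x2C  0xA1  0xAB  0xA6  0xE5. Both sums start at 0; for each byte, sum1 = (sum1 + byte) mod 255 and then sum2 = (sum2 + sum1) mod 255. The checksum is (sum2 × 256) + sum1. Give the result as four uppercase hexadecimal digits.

Running sums (mod 255):
  after byte 0 (0xEE): sum1=238, sum2=238
  after byte 1 (0x2C): sum1=27, sum2=10
  after byte 2 (0xA1): sum1=188, sum2=198
  after byte 3 (0xAB): sum1=104, sum2=47
  after byte 4 (0xA6): sum1=15, sum2=62
  after byte 5 (0xE5): sum1=244, sum2=51
Checksum = sum2·256 + sum1 = 51·256 + 244 = 13300 = 0x33F4.

33F4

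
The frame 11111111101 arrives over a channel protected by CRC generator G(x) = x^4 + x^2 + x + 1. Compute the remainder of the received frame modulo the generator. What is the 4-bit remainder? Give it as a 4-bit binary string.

0000

Modulo-2 division of 11111111101 by 10111:
  pos 0: 11111 XOR 10111 = 01000
  pos 1: 10001 XOR 10111 = 00110
  pos 3: 11011 XOR 10111 = 01100
  pos 4: 11001 XOR 10111 = 01110
  pos 5: 11100 XOR 10111 = 01011
  pos 6: 10111 XOR 10111 = 00000
Remainder = 0000 (zero — the frame passes the CRC check).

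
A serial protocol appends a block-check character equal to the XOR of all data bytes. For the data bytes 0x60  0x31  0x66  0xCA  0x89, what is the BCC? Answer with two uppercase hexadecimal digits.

74

XOR the bytes together:
  start with 0x60
  0x60 ⊕ 0x31 = 0x51
  0x51 ⊕ 0x66 = 0x37
  0x37 ⊕ 0xCA = 0xFD
  0xFD ⊕ 0x89 = 0x74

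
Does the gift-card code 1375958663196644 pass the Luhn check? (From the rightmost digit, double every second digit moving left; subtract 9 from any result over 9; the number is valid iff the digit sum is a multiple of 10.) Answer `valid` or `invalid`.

From the right, keep odd positions and double even positions (subtract 9 from any doubled value over 9):
  doubled (positions 2,4,...): 8 3 2 3 7 9 5 2 → sum 39
  kept (positions 1,3,...): 4 6 9 3 6 5 5 3 → sum 41
Total = 80.
80 mod 10 = 0, so the number is valid.

valid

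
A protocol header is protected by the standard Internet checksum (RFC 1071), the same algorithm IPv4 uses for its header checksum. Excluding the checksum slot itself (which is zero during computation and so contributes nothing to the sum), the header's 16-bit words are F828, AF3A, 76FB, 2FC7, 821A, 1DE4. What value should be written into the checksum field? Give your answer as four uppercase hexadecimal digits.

One's-complement addition (fold any carry out of bit 15 back into bit 0):
  0xF828 + 0xAF3A = 0x1A762 → wrap carry → 0xA763
  0xA763 + 0x76FB = 0x11E5E → wrap carry → 0x1E5F
  0x1E5F + 0x2FC7 = 0x04E26
  0x4E26 + 0x821A = 0x0D040
  0xD040 + 0x1DE4 = 0x0EE24
One's-complement sum = 0xEE24.
Checksum = ~0xEE24 & 0xFFFF = 0x11DB.

11DB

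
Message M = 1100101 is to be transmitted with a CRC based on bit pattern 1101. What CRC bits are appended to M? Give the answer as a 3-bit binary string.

000

Append 3 zeros: 1100101000. Divide by 1101 (XOR where the leading bit is 1):
  pos 0: 1100 XOR 1101 = 0001
  pos 3: 1101 XOR 1101 = 0000
Remainder (last 3 bits) = 000. This is the CRC / FCS.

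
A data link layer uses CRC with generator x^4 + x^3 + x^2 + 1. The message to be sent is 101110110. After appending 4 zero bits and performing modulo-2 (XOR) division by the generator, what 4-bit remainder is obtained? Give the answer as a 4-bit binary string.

Append 4 zeros: 1011101100000. Divide by 11101 (XOR where the leading bit is 1):
  pos 0: 10111 XOR 11101 = 01010
  pos 1: 10100 XOR 11101 = 01001
  pos 2: 10011 XOR 11101 = 01110
  pos 3: 11101 XOR 11101 = 00000
Remainder (last 4 bits) = 0000. This is the CRC / FCS.

0000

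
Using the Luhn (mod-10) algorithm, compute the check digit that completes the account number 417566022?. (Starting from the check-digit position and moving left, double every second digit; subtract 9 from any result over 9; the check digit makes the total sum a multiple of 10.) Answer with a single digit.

6

Partial digits right→left: 2 2 0 6 6 5 7 1 4
Double every second digit counting from the check-digit position (so the 1st, 3rd, 5th, ... of the partial from the right).
  doubled (with −9 where >9): 4 0 3 5 8 → sum 20
  kept as-is: 2 6 5 1 → sum 14
Total = 20 + 14 = 34.
Check digit = (10 − (34 mod 10)) mod 10 = 6.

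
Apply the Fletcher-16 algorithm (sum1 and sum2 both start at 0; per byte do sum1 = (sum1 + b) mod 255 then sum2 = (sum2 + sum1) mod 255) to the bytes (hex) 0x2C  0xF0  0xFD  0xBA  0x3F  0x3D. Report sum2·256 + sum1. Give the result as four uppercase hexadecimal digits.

A152

Running sums (mod 255):
  after byte 0 (0x2C): sum1=44, sum2=44
  after byte 1 (0xF0): sum1=29, sum2=73
  after byte 2 (0xFD): sum1=27, sum2=100
  after byte 3 (0xBA): sum1=213, sum2=58
  after byte 4 (0x3F): sum1=21, sum2=79
  after byte 5 (0x3D): sum1=82, sum2=161
Checksum = sum2·256 + sum1 = 161·256 + 82 = 41298 = 0xA152.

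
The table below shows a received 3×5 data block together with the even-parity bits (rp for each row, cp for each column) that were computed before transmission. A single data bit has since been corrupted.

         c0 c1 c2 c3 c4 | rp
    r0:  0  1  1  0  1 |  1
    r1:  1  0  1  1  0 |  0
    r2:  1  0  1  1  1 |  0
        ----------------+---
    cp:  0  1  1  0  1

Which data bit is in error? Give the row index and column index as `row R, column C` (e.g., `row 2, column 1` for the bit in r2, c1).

row 1, column 4

Recompute each row's even parity and compare to rp:
  r0: data parity 1, sent rp 1 → ok
  r1: data parity 1, sent rp 0 → mismatch
  r2: data parity 0, sent rp 0 → ok
Recompute each column's even parity and compare to cp:
  c0: data parity 0, sent cp 0 → ok
  c1: data parity 1, sent cp 1 → ok
  c2: data parity 1, sent cp 1 → ok
  c3: data parity 0, sent cp 0 → ok
  c4: data parity 0, sent cp 1 → mismatch
Exactly one row (r1) and one column (c4) fail → the flipped bit is at their intersection.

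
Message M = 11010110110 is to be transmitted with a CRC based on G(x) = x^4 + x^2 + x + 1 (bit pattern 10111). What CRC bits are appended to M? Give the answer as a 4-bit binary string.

Append 4 zeros: 110101101100000. Divide by 10111 (XOR where the leading bit is 1):
  pos 0: 11010 XOR 10111 = 01101
  pos 1: 11011 XOR 10111 = 01100
  pos 2: 11001 XOR 10111 = 01110
  pos 3: 11100 XOR 10111 = 01011
  pos 4: 10111 XOR 10111 = 00000
  pos 9: 10000 XOR 10111 = 00111
Remainder (last 4 bits) = 1110. This is the CRC / FCS.

1110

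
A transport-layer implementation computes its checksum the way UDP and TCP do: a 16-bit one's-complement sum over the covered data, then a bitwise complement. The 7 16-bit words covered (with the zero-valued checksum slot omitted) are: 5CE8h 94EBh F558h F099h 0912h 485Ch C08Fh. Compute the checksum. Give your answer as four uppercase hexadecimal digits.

One's-complement addition (fold any carry out of bit 15 back into bit 0):
  0x5CE8 + 0x94EB = 0x0F1D3
  0xF1D3 + 0xF558 = 0x1E72B → wrap carry → 0xE72C
  0xE72C + 0xF099 = 0x1D7C5 → wrap carry → 0xD7C6
  0xD7C6 + 0x0912 = 0x0E0D8
  0xE0D8 + 0x485C = 0x12934 → wrap carry → 0x2935
  0x2935 + 0xC08F = 0x0E9C4
One's-complement sum = 0xE9C4.
Checksum = ~0xE9C4 & 0xFFFF = 0x163B.

163B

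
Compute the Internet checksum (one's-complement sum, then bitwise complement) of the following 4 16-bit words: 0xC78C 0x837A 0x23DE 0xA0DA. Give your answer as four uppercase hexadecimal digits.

One's-complement addition (fold any carry out of bit 15 back into bit 0):
  0xC78C + 0x837A = 0x14B06 → wrap carry → 0x4B07
  0x4B07 + 0x23DE = 0x06EE5
  0x6EE5 + 0xA0DA = 0x10FBF → wrap carry → 0x0FC0
One's-complement sum = 0x0FC0.
Checksum = ~0x0FC0 & 0xFFFF = 0xF03F.

F03F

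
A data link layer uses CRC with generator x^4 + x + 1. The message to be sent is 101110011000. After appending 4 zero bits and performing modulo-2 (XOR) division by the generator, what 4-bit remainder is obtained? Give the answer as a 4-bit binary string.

Append 4 zeros: 1011100110000000. Divide by 10011 (XOR where the leading bit is 1):
  pos 0: 10111 XOR 10011 = 00100
  pos 2: 10000 XOR 10011 = 00011
  pos 5: 11110 XOR 10011 = 01101
  pos 6: 11010 XOR 10011 = 01001
  pos 7: 10010 XOR 10011 = 00001
  pos 11: 10000 XOR 10011 = 00011
Remainder (last 4 bits) = 0011. This is the CRC / FCS.

0011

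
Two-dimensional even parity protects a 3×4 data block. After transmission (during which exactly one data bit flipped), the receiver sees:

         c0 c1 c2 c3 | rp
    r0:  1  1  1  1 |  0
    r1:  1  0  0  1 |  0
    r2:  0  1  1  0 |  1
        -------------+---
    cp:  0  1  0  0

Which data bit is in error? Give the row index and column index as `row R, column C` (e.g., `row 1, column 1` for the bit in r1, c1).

row 2, column 1

Recompute each row's even parity and compare to rp:
  r0: data parity 0, sent rp 0 → ok
  r1: data parity 0, sent rp 0 → ok
  r2: data parity 0, sent rp 1 → mismatch
Recompute each column's even parity and compare to cp:
  c0: data parity 0, sent cp 0 → ok
  c1: data parity 0, sent cp 1 → mismatch
  c2: data parity 0, sent cp 0 → ok
  c3: data parity 0, sent cp 0 → ok
Exactly one row (r2) and one column (c1) fail → the flipped bit is at their intersection.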